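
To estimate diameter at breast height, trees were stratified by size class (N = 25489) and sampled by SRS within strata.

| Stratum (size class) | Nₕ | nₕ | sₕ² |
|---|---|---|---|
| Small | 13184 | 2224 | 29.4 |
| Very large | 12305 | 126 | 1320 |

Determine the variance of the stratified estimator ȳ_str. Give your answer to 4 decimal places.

2.4195

Var(ȳ_str) = Σₕ Wₕ²(1 − fₕ)sₕ²/nₕ with Wₕ = Nₕ/N, N = 25489.
Small: Wₕ = 0.51724273; term = 0.51724273²·(1 − 0.16868932)·29.4/2224 = 0.0029401176.
Very large: Wₕ = 0.48275727; term = 0.48275727²·(1 − 0.01023974)·1320/126 = 2.4165236.
Sum = 2.4194637.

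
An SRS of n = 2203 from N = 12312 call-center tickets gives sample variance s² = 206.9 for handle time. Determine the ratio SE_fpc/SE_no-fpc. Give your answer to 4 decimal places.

0.9061

f = n/N = 2203/12312 = 0.17893112.
SE_no-fpc = √(s²/n) = 0.30645944; SE_fpc = √((1−f)s²/n) = 0.27769163.
Ratio = √(1−f) = 0.90612851.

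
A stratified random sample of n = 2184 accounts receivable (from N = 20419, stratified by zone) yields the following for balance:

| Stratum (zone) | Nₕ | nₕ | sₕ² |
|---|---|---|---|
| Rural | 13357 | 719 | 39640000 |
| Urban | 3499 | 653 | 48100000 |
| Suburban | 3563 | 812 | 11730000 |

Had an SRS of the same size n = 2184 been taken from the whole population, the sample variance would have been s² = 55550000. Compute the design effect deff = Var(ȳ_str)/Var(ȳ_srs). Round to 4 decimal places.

Var(ȳ_str) = Σ Wₕ²(1−fₕ)sₕ²/nₕ with Wₕ = Nₕ/20419:
  Rural: (13357/20419)²·(1−719/13357)·39640000/719 = 22321.486
  Urban: (3499/20419)²·(1−653/3499)·48100000/653 = 1759.3077
  Suburban: (3563/20419)²·(1−812/3563)·11730000/812 = 339.60921
  → Var(ȳ_str) = 24420.403.
Var(ȳ_srs) = (1 − 2184/20419)·55550000/2184 = 22714.476.
deff = 24420.403 / 22714.476 = 1.0751.

1.0751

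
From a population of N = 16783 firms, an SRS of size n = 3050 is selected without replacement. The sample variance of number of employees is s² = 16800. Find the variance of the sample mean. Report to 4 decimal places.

Under SRS without replacement, Var(ȳ) = (1 − f)·s²/n with f = n/N = 3050/16783 = 0.18173151.
Var(ȳ) = (1 − 0.18173151)·16800/3050 = 0.81826849·5.5081967 = 4.5071838.

4.5072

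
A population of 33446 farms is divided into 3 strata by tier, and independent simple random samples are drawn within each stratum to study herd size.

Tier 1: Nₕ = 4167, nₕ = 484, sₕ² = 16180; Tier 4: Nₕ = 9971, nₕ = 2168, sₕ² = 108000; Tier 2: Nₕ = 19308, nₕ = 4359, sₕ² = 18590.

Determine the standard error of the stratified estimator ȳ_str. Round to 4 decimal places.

2.2414

Var(ȳ_str) = Σₕ Wₕ²(1 − fₕ)sₕ²/nₕ with Wₕ = Nₕ/N, N = 33446.
Tier 1: Wₕ = 0.12458889; term = 0.12458889²·(1 − 0.11615071)·16180/484 = 0.45863797.
Tier 4: Wₕ = 0.29812235; term = 0.29812235²·(1 − 0.21743055)·108000/2168 = 3.4647861.
Tier 2: Wₕ = 0.57728876; term = 0.57728876²·(1 − 0.22576134)·18590/4359 = 1.1004076.
Sum = 5.0238317.
SE = √(5.0238317) = 2.2414.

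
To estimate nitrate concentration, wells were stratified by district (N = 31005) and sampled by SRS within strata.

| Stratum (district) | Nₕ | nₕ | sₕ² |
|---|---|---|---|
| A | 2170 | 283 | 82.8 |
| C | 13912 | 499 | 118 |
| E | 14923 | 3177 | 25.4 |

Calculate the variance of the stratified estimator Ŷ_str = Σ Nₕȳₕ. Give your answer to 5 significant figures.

4.6726 × 10^7

Var(Ŷ_str) = Σₕ Nₕ²(1 − fₕ)sₕ²/nₕ.
A: 2170²·(1 − 283/2170)·82.8/283 = 1.1980516 × 10^6.
C: 13912²·(1 − 499/13912)·118/499 = 4.4126243 × 10^7.
E: 14923²·(1 − 3177/14923)·25.4/3177 = 1.4014017 × 10^6.
Sum = 4.6725696 × 10^7.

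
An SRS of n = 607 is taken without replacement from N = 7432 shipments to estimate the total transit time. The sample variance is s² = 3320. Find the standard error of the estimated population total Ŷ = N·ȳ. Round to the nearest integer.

Var(Ŷ) = N²·Var(ȳ) = N²·(1 − n/N)·s²/n.
f = 607/7432 = 0.08167384; Var(ȳ) = 0.91832616·3320/607 = 5.0228053.
Var(Ŷ) = 7432² · 5.0228053 = 2.7743276 × 10^8.
SE(Ŷ) = √(2.7743276 × 10^8) = 16656.

16656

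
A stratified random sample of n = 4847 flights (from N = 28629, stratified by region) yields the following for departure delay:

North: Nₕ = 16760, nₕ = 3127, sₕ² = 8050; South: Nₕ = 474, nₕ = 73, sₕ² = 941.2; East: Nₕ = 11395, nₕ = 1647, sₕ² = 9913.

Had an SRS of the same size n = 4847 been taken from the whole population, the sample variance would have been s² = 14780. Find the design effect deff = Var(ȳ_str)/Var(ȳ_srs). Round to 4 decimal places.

0.6065

Var(ȳ_str) = Σ Wₕ²(1−fₕ)sₕ²/nₕ with Wₕ = Nₕ/28629:
  North: (16760/28629)²·(1−3127/16760)·8050/3127 = 0.71766388
  South: (474/28629)²·(1−73/474)·941.2/73 = 0.0029899878
  East: (11395/28629)²·(1−1647/11395)·9913/1647 = 0.81569725
  → Var(ȳ_str) = 1.5363511.
Var(ȳ_srs) = (1 − 4847/28629)·14780/4847 = 2.5330491.
deff = 1.5363511 / 2.5330491 = 0.6065.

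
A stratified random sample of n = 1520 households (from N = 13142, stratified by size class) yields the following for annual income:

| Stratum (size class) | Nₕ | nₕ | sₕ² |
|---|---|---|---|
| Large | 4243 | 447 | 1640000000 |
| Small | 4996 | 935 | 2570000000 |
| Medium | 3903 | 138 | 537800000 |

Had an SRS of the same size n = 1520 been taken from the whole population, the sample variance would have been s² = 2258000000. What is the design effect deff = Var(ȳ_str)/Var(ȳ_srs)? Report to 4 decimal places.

Var(ȳ_str) = Σ Wₕ²(1−fₕ)sₕ²/nₕ with Wₕ = Nₕ/13142:
  Large: (4243/13142)²·(1−447/4243)·1640000000/447 = 342146.92
  Small: (4996/13142)²·(1−935/4996)·2570000000/935 = 322889.56
  Medium: (3903/13142)²·(1−138/3903)·537800000/138 = 331575.41
  → Var(ȳ_str) = 996611.89.
Var(ȳ_srs) = (1 − 1520/13142)·2258000000/1520 = 1.3137108 × 10^6.
deff = 996611.89 / (1.3137108 × 10^6) = 0.7586.

0.7586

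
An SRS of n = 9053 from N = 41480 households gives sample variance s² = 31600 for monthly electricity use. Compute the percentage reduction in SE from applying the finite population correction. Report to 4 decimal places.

11.5834

f = n/N = 9053/41480 = 0.21824976.
SE_no-fpc = √(s²/n) = 1.8683029; SE_fpc = √((1−f)s²/n) = 1.6518906.
Ratio = √(1−f) = 0.88416641. Reduction = 100·(1 − 0.88416641) = 11.5834%.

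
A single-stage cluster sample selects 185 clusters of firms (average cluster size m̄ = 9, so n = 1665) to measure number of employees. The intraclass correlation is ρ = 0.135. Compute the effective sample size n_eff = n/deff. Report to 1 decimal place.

deff = 1 + (9 − 1)·0.135 = 1 + 1.08 = 2.08.
n_eff = 1665 / 2.08 = 800.5.

800.5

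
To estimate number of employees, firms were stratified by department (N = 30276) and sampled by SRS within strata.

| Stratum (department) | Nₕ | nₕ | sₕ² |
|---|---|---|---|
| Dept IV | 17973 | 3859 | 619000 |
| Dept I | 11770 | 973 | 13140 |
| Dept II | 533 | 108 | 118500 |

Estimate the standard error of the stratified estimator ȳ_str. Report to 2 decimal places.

6.82

Var(ȳ_str) = Σₕ Wₕ²(1 − fₕ)sₕ²/nₕ with Wₕ = Nₕ/N, N = 30276.
Dept IV: Wₕ = 0.59363853; term = 0.59363853²·(1 − 0.21471096)·619000/3859 = 44.390452.
Dept I: Wₕ = 0.38875677; term = 0.38875677²·(1 − 0.08266780)·13140/973 = 1.8722554.
Dept II: Wₕ = 0.01760470; term = 0.01760470²·(1 − 0.20262664)·118500/108 = 0.27115258.
Sum = 46.53386.
SE = √(46.53386) = 6.82.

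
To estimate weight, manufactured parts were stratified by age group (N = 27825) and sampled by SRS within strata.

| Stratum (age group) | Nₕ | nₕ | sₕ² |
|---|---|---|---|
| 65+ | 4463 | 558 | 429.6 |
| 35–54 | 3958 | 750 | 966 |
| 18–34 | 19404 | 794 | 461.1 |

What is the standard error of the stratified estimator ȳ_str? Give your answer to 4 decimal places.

Var(ȳ_str) = Σₕ Wₕ²(1 − fₕ)sₕ²/nₕ with Wₕ = Nₕ/N, N = 27825.
65+: Wₕ = 0.16039533; term = 0.16039533²·(1 − 0.12502801)·429.6/558 = 0.017330363.
35–54: Wₕ = 0.14224618; term = 0.14224618²·(1 − 0.18948964)·966/750 = 0.021123003.
18–34: Wₕ = 0.69735849; term = 0.69735849²·(1 − 0.04091940)·461.1/794 = 0.27085815.
Sum = 0.30931152.
SE = √(0.30931152) = 0.5562.

0.5562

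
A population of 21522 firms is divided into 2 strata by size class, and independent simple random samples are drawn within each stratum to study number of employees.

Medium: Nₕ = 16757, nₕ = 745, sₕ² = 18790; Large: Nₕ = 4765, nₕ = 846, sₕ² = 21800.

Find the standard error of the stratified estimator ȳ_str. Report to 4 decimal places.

Var(ȳ_str) = Σₕ Wₕ²(1 − fₕ)sₕ²/nₕ with Wₕ = Nₕ/N, N = 21522.
Medium: Wₕ = 0.77859864; term = 0.77859864²·(1 − 0.04445903)·18790/745 = 14.609895.
Large: Wₕ = 0.22140136; term = 0.22140136²·(1 − 0.17754460)·21800/846 = 1.0388648.
Sum = 15.64876.
SE = √(15.64876) = 3.9559.

3.9559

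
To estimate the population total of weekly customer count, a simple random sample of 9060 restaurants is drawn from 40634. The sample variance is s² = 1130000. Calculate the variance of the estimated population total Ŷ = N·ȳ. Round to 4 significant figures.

Var(Ŷ) = N²·Var(ȳ) = N²·(1 − n/N)·s²/n.
f = 9060/40634 = 0.22296599; Var(ȳ) = 0.77703401·1130000/9060 = 96.914838.
Var(Ŷ) = 40634² · 96.914838 = 1.6001822 × 10^11.

1.600 × 10^11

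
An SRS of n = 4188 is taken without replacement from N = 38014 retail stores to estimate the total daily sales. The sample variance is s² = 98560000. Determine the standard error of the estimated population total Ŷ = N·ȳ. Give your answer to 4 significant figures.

Var(Ŷ) = N²·Var(ȳ) = N²·(1 − n/N)·s²/n.
f = 4188/38014 = 0.11016994; Var(ȳ) = 0.88983006·98560000/4188 = 20941.177.
Var(Ŷ) = 38014² · 20941.177 = 3.0261345 × 10^13.
SE(Ŷ) = √(3.0261345 × 10^13) = 5.501 × 10^6.

5.501 × 10^6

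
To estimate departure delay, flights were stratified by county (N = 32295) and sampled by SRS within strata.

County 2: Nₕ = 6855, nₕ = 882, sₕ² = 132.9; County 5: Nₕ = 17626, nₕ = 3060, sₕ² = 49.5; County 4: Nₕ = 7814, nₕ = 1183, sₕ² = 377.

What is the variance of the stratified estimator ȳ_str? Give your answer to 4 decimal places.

Var(ȳ_str) = Σₕ Wₕ²(1 − fₕ)sₕ²/nₕ with Wₕ = Nₕ/N, N = 32295.
County 2: Wₕ = 0.21226196; term = 0.21226196²·(1 − 0.12866521)·132.9/882 = 0.0059154228.
County 5: Wₕ = 0.54578108; term = 0.54578108²·(1 − 0.17360717)·49.5/3060 = 0.0039820551.
County 4: Wₕ = 0.24195696; term = 0.24195696²·(1 − 0.15139493)·377/1183 = 0.015832098.
Sum = 0.025729576.

0.0257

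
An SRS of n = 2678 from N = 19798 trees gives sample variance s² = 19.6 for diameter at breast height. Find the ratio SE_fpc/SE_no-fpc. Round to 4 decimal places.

0.9299

f = n/N = 2678/19798 = 0.13526619.
SE_no-fpc = √(s²/n) = 0.085550539; SE_fpc = √((1−f)s²/n) = 0.079554357.
Ratio = √(1−f) = 0.92991065.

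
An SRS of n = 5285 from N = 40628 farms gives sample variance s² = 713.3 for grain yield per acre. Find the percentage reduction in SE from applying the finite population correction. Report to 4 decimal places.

6.7306

f = n/N = 5285/40628 = 0.13008270.
SE_no-fpc = √(s²/n) = 0.3673784; SE_fpc = √((1−f)s²/n) = 0.34265147.
Ratio = √(1−f) = 0.93269357. Reduction = 100·(1 − 0.93269357) = 6.7306%.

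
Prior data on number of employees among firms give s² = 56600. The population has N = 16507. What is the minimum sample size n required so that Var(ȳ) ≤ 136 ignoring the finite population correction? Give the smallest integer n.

Without fpc, n₀ = s²/D = 56600/136 = 416.1765.
Rounding up, n = 417.

417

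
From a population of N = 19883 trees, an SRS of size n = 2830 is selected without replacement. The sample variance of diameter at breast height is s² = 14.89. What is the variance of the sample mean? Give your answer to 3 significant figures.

Under SRS without replacement, Var(ȳ) = (1 − f)·s²/n with f = n/N = 2830/19883 = 0.14233265.
Var(ȳ) = (1 − 0.14233265)·14.89/2830 = 0.85766735·0.0052614841 = 0.0045126031.

0.00451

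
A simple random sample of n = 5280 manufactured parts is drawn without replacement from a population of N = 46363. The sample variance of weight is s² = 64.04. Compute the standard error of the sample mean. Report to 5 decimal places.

Under SRS without replacement, Var(ȳ) = (1 − f)·s²/n with f = n/N = 5280/46363 = 0.11388392.
Var(ȳ) = (1 − 0.11388392)·64.04/5280 = 0.88611608·0.012128788 = 0.010747514.
SE(ȳ) = √(0.010747514) = 0.10367.

0.10367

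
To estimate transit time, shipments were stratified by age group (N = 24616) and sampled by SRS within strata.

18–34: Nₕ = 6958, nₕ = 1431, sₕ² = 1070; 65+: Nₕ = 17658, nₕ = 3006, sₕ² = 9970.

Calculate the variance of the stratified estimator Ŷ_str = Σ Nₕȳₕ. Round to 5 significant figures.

Var(Ŷ_str) = Σₕ Nₕ²(1 − fₕ)sₕ²/nₕ.
18–34: 6958²·(1 − 1431/6958)·1070/1431 = 2.8755309 × 10^7.
65+: 17658²·(1 − 3006/17658)·9970/3006 = 8.5811324 × 10^8.
Sum = 8.8686855 × 10^8.

8.8687 × 10^8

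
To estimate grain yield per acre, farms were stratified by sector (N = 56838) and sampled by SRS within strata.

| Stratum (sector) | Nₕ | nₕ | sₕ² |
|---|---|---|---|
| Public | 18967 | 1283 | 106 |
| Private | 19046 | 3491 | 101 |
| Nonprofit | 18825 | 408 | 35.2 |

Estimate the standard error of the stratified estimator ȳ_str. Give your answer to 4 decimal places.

0.1431

Var(ȳ_str) = Σₕ Wₕ²(1 − fₕ)sₕ²/nₕ with Wₕ = Nₕ/N, N = 56838.
Public: Wₕ = 0.33370280; term = 0.33370280²·(1 − 0.06764380)·106/1283 = 0.0085778961.
Private: Wₕ = 0.33509272; term = 0.33509272²·(1 − 0.18329308)·101/3491 = 0.0026531863.
Nonprofit: Wₕ = 0.33120448; term = 0.33120448²·(1 − 0.02167331)·35.2/408 = 0.0092588873.
Sum = 0.02048997.
SE = √(0.02048997) = 0.1431.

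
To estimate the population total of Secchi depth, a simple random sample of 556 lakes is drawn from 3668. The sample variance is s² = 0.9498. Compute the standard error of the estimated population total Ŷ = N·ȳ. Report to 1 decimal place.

139.6

Var(Ŷ) = N²·Var(ȳ) = N²·(1 − n/N)·s²/n.
f = 556/3668 = 0.15158124; Var(ȳ) = 0.84841876·0.9498/556 = 0.0014493312.
Var(Ŷ) = 3668² · 0.0014493312 = 19499.627.
SE(Ŷ) = √(19499.627) = 139.6.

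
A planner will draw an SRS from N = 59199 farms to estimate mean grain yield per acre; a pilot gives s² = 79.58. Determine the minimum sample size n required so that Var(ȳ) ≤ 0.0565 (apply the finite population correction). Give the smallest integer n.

1376

Without fpc, n₀ = s²/D = 79.58/0.0565 = 1408.4956.
With fpc, (1 − n/N)·s²/n ≤ D requires n ≥ n₀/(1 + n₀/N) = 1408.4956/(1 + 1408.4956/59199) = 1375.7627.
Rounding up, n = 1376.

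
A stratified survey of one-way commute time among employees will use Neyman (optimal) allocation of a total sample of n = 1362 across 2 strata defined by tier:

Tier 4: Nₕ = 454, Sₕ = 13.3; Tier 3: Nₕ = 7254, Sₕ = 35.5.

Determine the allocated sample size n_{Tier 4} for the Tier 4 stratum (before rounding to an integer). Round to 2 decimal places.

Neyman allocation: nₕ = n·NₕSₕ / Σⱼ NⱼSⱼ.
Σ NⱼSⱼ = 454·13.3 + 7254·35.5 = 263555.2.
n_{Tier 4} = 1362·454·13.3 / 263555.2 = 31.20.

31.20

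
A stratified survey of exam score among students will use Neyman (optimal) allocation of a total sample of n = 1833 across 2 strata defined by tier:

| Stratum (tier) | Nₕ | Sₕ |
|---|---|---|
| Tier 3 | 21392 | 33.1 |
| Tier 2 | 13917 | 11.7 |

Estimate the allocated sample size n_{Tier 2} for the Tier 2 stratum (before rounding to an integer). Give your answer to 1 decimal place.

342.7

Neyman allocation: nₕ = n·NₕSₕ / Σⱼ NⱼSⱼ.
Σ NⱼSⱼ = 21392·33.1 + 13917·11.7 = 870904.1.
n_{Tier 2} = 1833·13917·11.7 / 870904.1 = 342.7.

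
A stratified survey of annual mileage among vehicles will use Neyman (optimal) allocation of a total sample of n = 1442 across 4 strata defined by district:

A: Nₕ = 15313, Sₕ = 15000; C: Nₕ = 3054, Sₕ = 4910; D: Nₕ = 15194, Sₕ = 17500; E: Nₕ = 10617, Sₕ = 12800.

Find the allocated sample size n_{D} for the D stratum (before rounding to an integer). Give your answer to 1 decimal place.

Neyman allocation: nₕ = n·NₕSₕ / Σⱼ NⱼSⱼ.
Σ NⱼSⱼ = 15313·15000 + 3054·4910 + 15194·17500 + 10617·12800 = 6.4648274 × 10^8.
n_{D} = 1442·15194·17500 / (6.4648274 × 10^8) = 593.1.

593.1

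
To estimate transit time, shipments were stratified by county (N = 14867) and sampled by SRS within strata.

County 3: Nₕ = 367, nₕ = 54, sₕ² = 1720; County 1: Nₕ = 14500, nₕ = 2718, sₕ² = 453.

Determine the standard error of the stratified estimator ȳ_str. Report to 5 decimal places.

Var(ȳ_str) = Σₕ Wₕ²(1 − fₕ)sₕ²/nₕ with Wₕ = Nₕ/N, N = 14867.
County 3: Wₕ = 0.02468555; term = 0.02468555²·(1 − 0.14713896)·1720/54 = 0.016553827.
County 1: Wₕ = 0.97531445; term = 0.97531445²·(1 − 0.18744828)·453/2718 = 0.12882172.
Sum = 0.14537555.
SE = √(0.14537555) = 0.38128.

0.38128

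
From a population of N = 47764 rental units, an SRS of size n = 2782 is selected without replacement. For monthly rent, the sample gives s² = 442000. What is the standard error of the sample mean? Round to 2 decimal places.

Under SRS without replacement, Var(ȳ) = (1 − f)·s²/n with f = n/N = 2782/47764 = 0.05824470.
Var(ȳ) = (1 − 0.05824470)·442000/2782 = 0.94175530·158.8785 = 149.62467.
SE(ȳ) = √(149.62467) = 12.23.

12.23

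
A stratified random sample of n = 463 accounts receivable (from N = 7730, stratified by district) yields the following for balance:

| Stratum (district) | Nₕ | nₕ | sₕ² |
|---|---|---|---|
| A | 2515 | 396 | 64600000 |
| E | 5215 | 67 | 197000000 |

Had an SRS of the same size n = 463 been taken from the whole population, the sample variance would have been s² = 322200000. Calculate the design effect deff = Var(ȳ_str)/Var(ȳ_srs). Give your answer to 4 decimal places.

2.0416

Var(ȳ_str) = Σ Wₕ²(1−fₕ)sₕ²/nₕ with Wₕ = Nₕ/7730:
  A: (2515/7730)²·(1−396/2515)·64600000/396 = 14549.474
  E: (5215/7730)²·(1−67/5215)·197000000/67 = 1.3210683 × 10^6
  → Var(ȳ_str) = 1.3356178 × 10^6.
Var(ȳ_srs) = (1 − 463/7730)·322200000/463 = 654214.57.
deff = (1.3356178 × 10^6) / 654214.57 = 2.0416.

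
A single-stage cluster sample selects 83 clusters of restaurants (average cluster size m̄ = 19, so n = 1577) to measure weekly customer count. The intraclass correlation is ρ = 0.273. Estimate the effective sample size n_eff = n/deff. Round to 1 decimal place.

266.7

deff = 1 + (19 − 1)·0.273 = 1 + 4.914 = 5.914.
n_eff = 1577 / 5.914 = 266.7.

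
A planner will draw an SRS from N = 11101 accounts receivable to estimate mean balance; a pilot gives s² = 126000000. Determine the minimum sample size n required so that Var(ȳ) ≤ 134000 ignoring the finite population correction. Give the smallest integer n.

941

Without fpc, n₀ = s²/D = 126000000/134000 = 940.2985.
Rounding up, n = 941.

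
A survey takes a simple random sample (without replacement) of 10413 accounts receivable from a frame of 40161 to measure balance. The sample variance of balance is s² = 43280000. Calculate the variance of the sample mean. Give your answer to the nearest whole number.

3079

Under SRS without replacement, Var(ȳ) = (1 − f)·s²/n with f = n/N = 10413/40161 = 0.25928139.
Var(ȳ) = (1 − 0.25928139)·43280000/10413 = 0.74071861·4156.343 = 3078.6806.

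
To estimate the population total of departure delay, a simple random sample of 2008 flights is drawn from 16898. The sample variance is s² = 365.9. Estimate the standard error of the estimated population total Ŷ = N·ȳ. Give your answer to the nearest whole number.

6771

Var(Ŷ) = N²·Var(ȳ) = N²·(1 − n/N)·s²/n.
f = 2008/16898 = 0.11883063; Var(ȳ) = 0.88116937·365.9/2008 = 0.16056767.
Var(Ŷ) = 16898² · 0.16056767 = 4.5848878 × 10^7.
SE(Ŷ) = √(4.5848878 × 10^7) = 6771.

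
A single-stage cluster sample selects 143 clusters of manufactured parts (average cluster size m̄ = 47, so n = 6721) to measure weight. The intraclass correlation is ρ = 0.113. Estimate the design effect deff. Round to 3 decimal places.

6.198

deff = 1 + (47 − 1)·0.113 = 1 + 5.198 = 6.198.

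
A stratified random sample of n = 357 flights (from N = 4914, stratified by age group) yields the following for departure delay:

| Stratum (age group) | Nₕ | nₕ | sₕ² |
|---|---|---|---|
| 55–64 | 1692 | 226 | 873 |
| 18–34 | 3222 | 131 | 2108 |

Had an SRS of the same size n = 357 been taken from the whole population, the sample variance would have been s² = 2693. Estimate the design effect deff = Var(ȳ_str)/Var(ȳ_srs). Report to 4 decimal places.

1.0055

Var(ȳ_str) = Σ Wₕ²(1−fₕ)sₕ²/nₕ with Wₕ = Nₕ/4914:
  55–64: (1692/4914)²·(1−226/1692)·873/226 = 0.39679832
  18–34: (3222/4914)²·(1−131/3222)·2108/131 = 6.6367208
  → Var(ȳ_str) = 7.0335191.
Var(ȳ_srs) = (1 − 357/4914)·2693/357 = 6.9953913.
deff = 7.0335191 / 6.9953913 = 1.0055.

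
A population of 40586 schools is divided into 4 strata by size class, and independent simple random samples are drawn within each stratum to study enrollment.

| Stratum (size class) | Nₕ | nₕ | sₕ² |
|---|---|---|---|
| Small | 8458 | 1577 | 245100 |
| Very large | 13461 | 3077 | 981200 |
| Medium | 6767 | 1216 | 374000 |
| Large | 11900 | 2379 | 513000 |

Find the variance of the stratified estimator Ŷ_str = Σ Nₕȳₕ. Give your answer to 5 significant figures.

Var(Ŷ_str) = Σₕ Nₕ²(1 − fₕ)sₕ²/nₕ.
Small: 8458²·(1 − 1577/8458)·245100/1577 = 9.0454641 × 10^9.
Very large: 13461²·(1 − 3077/13461)·981200/3077 = 4.4573019 × 10^10.
Medium: 6767²·(1 − 1216/6767)·374000/1216 = 1.1553284 × 10^10.
Large: 11900²·(1 − 2379/11900)·513000/2379 = 2.443163 × 10^10.
Sum = 8.9603397 × 10^10.

8.9603 × 10^10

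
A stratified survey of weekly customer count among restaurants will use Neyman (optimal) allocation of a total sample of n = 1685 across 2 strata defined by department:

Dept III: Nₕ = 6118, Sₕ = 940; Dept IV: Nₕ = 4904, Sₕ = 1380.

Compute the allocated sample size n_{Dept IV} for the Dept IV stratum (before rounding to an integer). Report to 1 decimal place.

Neyman allocation: nₕ = n·NₕSₕ / Σⱼ NⱼSⱼ.
Σ NⱼSⱼ = 6118·940 + 4904·1380 = 1.251844 × 10^7.
n_{Dept IV} = 1685·4904·1380 / (1.251844 × 10^7) = 910.9.

910.9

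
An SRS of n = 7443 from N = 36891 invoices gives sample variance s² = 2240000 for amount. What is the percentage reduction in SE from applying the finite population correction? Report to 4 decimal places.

f = n/N = 7443/36891 = 0.20175653.
SE_no-fpc = √(s²/n) = 17.348023; SE_fpc = √((1−f)s²/n) = 15.4995.
Ratio = √(1−f) = 0.89344472. Reduction = 100·(1 − 0.89344472) = 10.6555%.

10.6555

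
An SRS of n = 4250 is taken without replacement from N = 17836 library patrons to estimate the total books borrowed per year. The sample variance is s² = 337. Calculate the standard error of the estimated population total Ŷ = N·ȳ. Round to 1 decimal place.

4383.4

Var(Ŷ) = N²·Var(ȳ) = N²·(1 − n/N)·s²/n.
f = 4250/17836 = 0.23828213; Var(ȳ) = 0.76171787·337/4250 = 0.060399747.
Var(Ŷ) = 17836² · 0.060399747 = 1.9214542 × 10^7.
SE(Ŷ) = √(1.9214542 × 10^7) = 4383.4.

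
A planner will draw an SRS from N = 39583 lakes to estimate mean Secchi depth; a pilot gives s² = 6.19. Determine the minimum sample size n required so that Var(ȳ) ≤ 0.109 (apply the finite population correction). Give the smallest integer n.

Without fpc, n₀ = s²/D = 6.19/0.109 = 56.7890.
With fpc, (1 − n/N)·s²/n ≤ D requires n ≥ n₀/(1 + n₀/N) = 56.7890/(1 + 56.7890/39583) = 56.7076.
Rounding up, n = 57.

57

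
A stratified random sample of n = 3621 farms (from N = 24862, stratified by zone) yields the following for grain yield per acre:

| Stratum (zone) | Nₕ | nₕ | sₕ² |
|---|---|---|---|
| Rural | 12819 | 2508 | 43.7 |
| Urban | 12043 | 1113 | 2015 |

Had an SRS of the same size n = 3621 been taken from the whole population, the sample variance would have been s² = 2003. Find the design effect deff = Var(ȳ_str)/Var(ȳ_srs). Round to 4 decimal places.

Var(ȳ_str) = Σ Wₕ²(1−fₕ)sₕ²/nₕ with Wₕ = Nₕ/24862:
  Rural: (12819/24862)²·(1−2508/12819)·43.7/2508 = 0.0037259474
  Urban: (12043/24862)²·(1−1113/12043)·2015/1113 = 0.38553393
  → Var(ȳ_str) = 0.38925988.
Var(ȳ_srs) = (1 − 3621/24862)·2003/3621 = 0.47259739.
deff = 0.38925988 / 0.47259739 = 0.8237.

0.8237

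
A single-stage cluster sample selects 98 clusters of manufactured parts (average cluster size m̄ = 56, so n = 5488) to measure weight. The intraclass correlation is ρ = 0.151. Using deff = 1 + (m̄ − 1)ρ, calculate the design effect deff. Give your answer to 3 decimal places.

deff = 1 + (56 − 1)·0.151 = 1 + 8.305 = 9.305.

9.305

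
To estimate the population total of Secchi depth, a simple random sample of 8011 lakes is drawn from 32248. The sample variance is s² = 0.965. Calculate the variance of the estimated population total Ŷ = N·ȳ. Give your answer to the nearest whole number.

Var(Ŷ) = N²·Var(ȳ) = N²·(1 − n/N)·s²/n.
f = 8011/32248 = 0.24841851; Var(ȳ) = 0.75158149·0.965/8011 = 9.0535032 × 10^-5.
Var(Ŷ) = 32248² · (9.0535032 × 10^-5) = 94150.413.

94150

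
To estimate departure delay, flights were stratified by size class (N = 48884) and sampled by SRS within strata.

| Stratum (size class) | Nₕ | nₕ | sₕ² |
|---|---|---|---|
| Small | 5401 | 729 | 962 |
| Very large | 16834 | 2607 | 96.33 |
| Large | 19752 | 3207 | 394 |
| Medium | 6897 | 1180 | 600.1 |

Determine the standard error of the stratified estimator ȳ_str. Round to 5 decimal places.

0.20696

Var(ȳ_str) = Σₕ Wₕ²(1 − fₕ)sₕ²/nₕ with Wₕ = Nₕ/N, N = 48884.
Small: Wₕ = 0.11048605; term = 0.11048605²·(1 − 0.13497500)·962/729 = 0.01393449.
Very large: Wₕ = 0.34436625; term = 0.34436625²·(1 − 0.15486515)·96.33/2607 = 0.0037032899.
Large: Wₕ = 0.40405859; term = 0.40405859²·(1 − 0.16236330)·394/3207 = 0.016801252.
Medium: Wₕ = 0.14108911; term = 0.14108911²·(1 − 0.17108888)·600.1/1180 = 0.0083914414.
Sum = 0.042830473.
SE = √(0.042830473) = 0.20696.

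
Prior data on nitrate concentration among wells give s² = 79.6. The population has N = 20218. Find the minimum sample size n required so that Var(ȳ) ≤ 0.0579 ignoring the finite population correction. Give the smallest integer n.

1375

Without fpc, n₀ = s²/D = 79.6/0.0579 = 1374.7841.
Rounding up, n = 1375.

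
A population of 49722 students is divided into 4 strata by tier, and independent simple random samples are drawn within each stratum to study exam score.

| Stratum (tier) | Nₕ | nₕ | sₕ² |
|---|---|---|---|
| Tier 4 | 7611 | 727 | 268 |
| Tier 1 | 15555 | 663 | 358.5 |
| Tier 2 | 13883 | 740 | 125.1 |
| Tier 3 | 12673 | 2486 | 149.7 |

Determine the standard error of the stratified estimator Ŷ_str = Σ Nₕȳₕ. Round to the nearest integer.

Var(Ŷ_str) = Σₕ Nₕ²(1 − fₕ)sₕ²/nₕ.
Tier 4: 7611²·(1 − 727/7611)·268/727 = 1.9314478 × 10^7.
Tier 1: 15555²·(1 − 663/15555)·358.5/663 = 1.2525604 × 10^8.
Tier 2: 13883²·(1 − 740/13883)·125.1/740 = 3.0846324 × 10^7.
Tier 3: 12673²·(1 − 2486/12673)·149.7/2486 = 7.7740337 × 10^6.
Sum = 1.8319088 × 10^8.
SE = √(1.8319088 × 10^8) = 13535.

13535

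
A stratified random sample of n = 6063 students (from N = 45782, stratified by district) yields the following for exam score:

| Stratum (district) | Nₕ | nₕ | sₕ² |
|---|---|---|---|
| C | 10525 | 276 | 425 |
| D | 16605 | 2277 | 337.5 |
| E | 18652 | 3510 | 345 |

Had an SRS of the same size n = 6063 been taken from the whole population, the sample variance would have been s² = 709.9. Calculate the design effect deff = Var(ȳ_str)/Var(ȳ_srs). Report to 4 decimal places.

1.0762

Var(ȳ_str) = Σ Wₕ²(1−fₕ)sₕ²/nₕ with Wₕ = Nₕ/45782:
  C: (10525/45782)²·(1−276/10525)·425/276 = 0.079249024
  D: (16605/45782)²·(1−2277/16605)·337.5/2277 = 0.016824636
  E: (18652/45782)²·(1−3510/18652)·345/3510 = 0.013244364
  → Var(ȳ_str) = 0.10931802.
Var(ȳ_srs) = (1 − 6063/45782)·709.9/6063 = 0.10158116.
deff = 0.10931802 / 0.10158116 = 1.0762.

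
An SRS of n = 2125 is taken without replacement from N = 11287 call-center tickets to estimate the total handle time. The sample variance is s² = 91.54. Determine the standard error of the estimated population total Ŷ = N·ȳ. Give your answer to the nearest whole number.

2111

Var(Ŷ) = N²·Var(ȳ) = N²·(1 − n/N)·s²/n.
f = 2125/11287 = 0.18826969; Var(ȳ) = 0.81173031·91.54/2125 = 0.034967432.
Var(Ŷ) = 11287² · 0.034967432 = 4.4547239 × 10^6.
SE(Ŷ) = √(4.4547239 × 10^6) = 2111.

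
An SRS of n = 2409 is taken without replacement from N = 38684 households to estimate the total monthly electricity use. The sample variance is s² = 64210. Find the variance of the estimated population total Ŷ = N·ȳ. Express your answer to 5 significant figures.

Var(Ŷ) = N²·Var(ȳ) = N²·(1 − n/N)·s²/n.
f = 2409/38684 = 0.06227381; Var(ȳ) = 0.93772619·64210/2409 = 24.994354.
Var(Ŷ) = 38684² · 24.994354 = 3.7402847 × 10^10.

3.7403 × 10^10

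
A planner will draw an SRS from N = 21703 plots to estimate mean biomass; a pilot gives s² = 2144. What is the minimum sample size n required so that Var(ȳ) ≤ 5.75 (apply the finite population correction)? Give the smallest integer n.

367

Without fpc, n₀ = s²/D = 2144/5.75 = 372.8696.
With fpc, (1 − n/N)·s²/n ≤ D requires n ≥ n₀/(1 + n₀/N) = 372.8696/(1 + 372.8696/21703) = 366.5717.
Rounding up, n = 367.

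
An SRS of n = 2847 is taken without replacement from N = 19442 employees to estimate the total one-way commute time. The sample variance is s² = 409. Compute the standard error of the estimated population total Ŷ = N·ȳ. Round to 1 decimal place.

6808.1

Var(Ŷ) = N²·Var(ȳ) = N²·(1 − n/N)·s²/n.
f = 2847/19442 = 0.14643555; Var(ȳ) = 0.85356445·409/2847 = 0.12262306.
Var(Ŷ) = 19442² · 0.12262306 = 4.6350458 × 10^7.
SE(Ŷ) = √(4.6350458 × 10^7) = 6808.1.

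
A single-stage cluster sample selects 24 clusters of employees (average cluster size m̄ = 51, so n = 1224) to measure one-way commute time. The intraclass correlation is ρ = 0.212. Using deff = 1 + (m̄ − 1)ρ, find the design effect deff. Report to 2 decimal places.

11.60

deff = 1 + (51 − 1)·0.212 = 1 + 10.6 = 11.6.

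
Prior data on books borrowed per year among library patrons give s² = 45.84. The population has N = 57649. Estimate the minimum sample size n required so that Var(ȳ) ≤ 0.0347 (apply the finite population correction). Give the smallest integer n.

Without fpc, n₀ = s²/D = 45.84/0.0347 = 1321.0375.
With fpc, (1 − n/N)·s²/n ≤ D requires n ≥ n₀/(1 + n₀/N) = 1321.0375/(1 + 1321.0375/57649) = 1291.4438.
Rounding up, n = 1292.

1292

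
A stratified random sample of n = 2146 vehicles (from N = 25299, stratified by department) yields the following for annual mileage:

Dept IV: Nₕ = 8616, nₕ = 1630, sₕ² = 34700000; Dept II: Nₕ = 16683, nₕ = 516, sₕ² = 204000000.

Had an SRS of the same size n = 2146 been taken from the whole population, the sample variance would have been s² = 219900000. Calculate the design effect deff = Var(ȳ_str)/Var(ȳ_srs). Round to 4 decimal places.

Var(ȳ_str) = Σ Wₕ²(1−fₕ)sₕ²/nₕ with Wₕ = Nₕ/25299:
  Dept IV: (8616/25299)²·(1−1630/8616)·34700000/1630 = 2002.0247
  Dept II: (16683/25299)²·(1−516/16683)·204000000/516 = 166600.9
  → Var(ȳ_str) = 168602.92.
Var(ȳ_srs) = (1 − 2146/25299)·219900000/2146 = 93777.668.
deff = 168602.92 / 93777.668 = 1.7979.

1.7979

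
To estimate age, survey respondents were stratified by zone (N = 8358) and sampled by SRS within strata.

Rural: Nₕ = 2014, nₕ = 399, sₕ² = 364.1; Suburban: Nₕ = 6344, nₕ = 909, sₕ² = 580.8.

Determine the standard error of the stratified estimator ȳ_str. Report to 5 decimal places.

Var(ȳ_str) = Σₕ Wₕ²(1 − fₕ)sₕ²/nₕ with Wₕ = Nₕ/N, N = 8358.
Rural: Wₕ = 0.24096674; term = 0.24096674²·(1 − 0.19811321)·364.1/399 = 0.042488856.
Suburban: Wₕ = 0.75903326; term = 0.75903326²·(1 − 0.14328499)·580.8/909 = 0.31537024.
Sum = 0.3578591.
SE = √(0.3578591) = 0.59821.

0.59821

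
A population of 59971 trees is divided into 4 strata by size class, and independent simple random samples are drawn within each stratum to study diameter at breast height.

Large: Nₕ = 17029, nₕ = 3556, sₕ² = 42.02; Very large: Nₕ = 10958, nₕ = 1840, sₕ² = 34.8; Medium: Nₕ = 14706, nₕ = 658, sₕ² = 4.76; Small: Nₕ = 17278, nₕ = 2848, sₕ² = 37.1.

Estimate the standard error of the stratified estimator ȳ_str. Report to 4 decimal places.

0.0510

Var(ȳ_str) = Σₕ Wₕ²(1 − fₕ)sₕ²/nₕ with Wₕ = Nₕ/N, N = 59971.
Large: Wₕ = 0.28395391; term = 0.28395391²·(1 − 0.20882025)·42.02/3556 = 7.5381568 × 10^-4.
Very large: Wₕ = 0.18272165; term = 0.18272165²·(1 − 0.16791385)·34.8/1840 = 5.2542378 × 10^-4.
Medium: Wₕ = 0.24521852; term = 0.24521852²·(1 − 0.04474364)·4.76/658 = 4.1553493 × 10^-4.
Small: Wₕ = 0.28810592; term = 0.28810592²·(1 − 0.16483389)·37.1/2848 = 9.0304864 × 10^-4.
Sum = 0.002597823.
SE = √(0.002597823) = 0.0510.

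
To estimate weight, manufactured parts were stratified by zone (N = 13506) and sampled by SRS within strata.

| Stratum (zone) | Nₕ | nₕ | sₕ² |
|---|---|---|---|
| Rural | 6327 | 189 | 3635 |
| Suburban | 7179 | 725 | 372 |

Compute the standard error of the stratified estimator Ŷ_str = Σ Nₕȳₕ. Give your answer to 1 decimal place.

27761.2

Var(Ŷ_str) = Σₕ Nₕ²(1 − fₕ)sₕ²/nₕ.
Rural: 6327²·(1 − 189/6327)·3635/189 = 7.4690838 × 10^8.
Suburban: 7179²·(1 − 725/7179)·372/725 = 2.3773759 × 10^7.
Sum = 7.7068214 × 10^8.
SE = √(7.7068214 × 10^8) = 27761.2.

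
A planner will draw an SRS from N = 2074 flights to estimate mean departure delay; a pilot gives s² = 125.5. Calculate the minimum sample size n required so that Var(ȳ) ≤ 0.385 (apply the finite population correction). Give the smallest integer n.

282

Without fpc, n₀ = s²/D = 125.5/0.385 = 325.9740.
With fpc, (1 − n/N)·s²/n ≤ D requires n ≥ n₀/(1 + n₀/N) = 325.9740/(1 + 325.9740/2074) = 281.6989.
Rounding up, n = 282.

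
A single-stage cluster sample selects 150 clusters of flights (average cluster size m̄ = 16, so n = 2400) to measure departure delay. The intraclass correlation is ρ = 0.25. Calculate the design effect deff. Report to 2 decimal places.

4.75

deff = 1 + (16 − 1)·0.25 = 1 + 3.75 = 4.75.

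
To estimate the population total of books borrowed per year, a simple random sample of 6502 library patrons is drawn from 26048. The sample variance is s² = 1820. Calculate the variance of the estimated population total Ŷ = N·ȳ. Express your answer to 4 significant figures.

Var(Ŷ) = N²·Var(ȳ) = N²·(1 − n/N)·s²/n.
f = 6502/26048 = 0.24961609; Var(ȳ) = 0.75038391·1820/6502 = 0.21004287.
Var(Ŷ) = 26048² · 0.21004287 = 1.4251373 × 10^8.

1.425 × 10^8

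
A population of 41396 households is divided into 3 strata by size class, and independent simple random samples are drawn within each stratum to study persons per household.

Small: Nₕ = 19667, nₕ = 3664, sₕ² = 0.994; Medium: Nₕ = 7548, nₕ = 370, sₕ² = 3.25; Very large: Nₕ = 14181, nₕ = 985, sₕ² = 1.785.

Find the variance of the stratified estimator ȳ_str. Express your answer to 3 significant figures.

5.25 × 10^-4

Var(ȳ_str) = Σₕ Wₕ²(1 − fₕ)sₕ²/nₕ with Wₕ = Nₕ/N, N = 41396.
Small: Wₕ = 0.47509421; term = 0.47509421²·(1 − 0.18630193)·0.994/3664 = 4.9825732 × 10^-5.
Medium: Wₕ = 0.18233646; term = 0.18233646²·(1 − 0.04901961)·3.25/370 = 2.7771557 × 10^-4.
Very large: Wₕ = 0.34256933; term = 0.34256933²·(1 − 0.06945914)·1.785/985 = 1.9789481 × 10^-4.
Sum = 5.2543611 × 10^-4.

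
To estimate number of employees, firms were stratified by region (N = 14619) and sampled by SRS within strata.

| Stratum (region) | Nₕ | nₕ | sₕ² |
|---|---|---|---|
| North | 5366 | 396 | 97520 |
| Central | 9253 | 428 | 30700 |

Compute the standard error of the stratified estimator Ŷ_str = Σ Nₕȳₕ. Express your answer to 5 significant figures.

111470

Var(Ŷ_str) = Σₕ Nₕ²(1 − fₕ)sₕ²/nₕ.
North: 5366²·(1 − 396/5366)·97520/396 = 6.5675829 × 10^9.
Central: 9253²·(1 − 428/9253)·30700/428 = 5.8572247 × 10^9.
Sum = 1.2424808 × 10^10.
SE = √(1.2424808 × 10^10) = 111470.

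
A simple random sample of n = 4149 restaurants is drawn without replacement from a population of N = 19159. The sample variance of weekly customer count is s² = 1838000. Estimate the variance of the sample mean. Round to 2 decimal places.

Under SRS without replacement, Var(ȳ) = (1 − f)·s²/n with f = n/N = 4149/19159 = 0.21655619.
Var(ȳ) = (1 − 0.21655619)·1838000/4149 = 0.78344381·442.99831 = 347.06429.

347.06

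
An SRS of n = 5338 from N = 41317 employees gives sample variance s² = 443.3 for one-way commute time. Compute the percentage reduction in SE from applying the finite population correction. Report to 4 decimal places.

6.6831

f = n/N = 5338/41317 = 0.12919621.
SE_no-fpc = √(s²/n) = 0.28817718; SE_fpc = √((1−f)s²/n) = 0.26891791.
Ratio = √(1−f) = 0.93316868. Reduction = 100·(1 − 0.93316868) = 6.6831%.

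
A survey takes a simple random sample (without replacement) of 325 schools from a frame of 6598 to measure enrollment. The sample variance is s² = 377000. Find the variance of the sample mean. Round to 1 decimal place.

1102.9

Under SRS without replacement, Var(ȳ) = (1 − f)·s²/n with f = n/N = 325/6598 = 0.04925735.
Var(ȳ) = (1 − 0.04925735)·377000/325 = 0.95074265·1160 = 1102.8615.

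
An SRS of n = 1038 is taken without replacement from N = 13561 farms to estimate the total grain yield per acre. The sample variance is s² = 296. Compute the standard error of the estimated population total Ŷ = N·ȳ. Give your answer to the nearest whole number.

Var(Ŷ) = N²·Var(ȳ) = N²·(1 − n/N)·s²/n.
f = 1038/13561 = 0.07654303; Var(ȳ) = 0.92345697·296/1038 = 0.26333648.
Var(Ŷ) = 13561² · 0.26333648 = 4.8427769 × 10^7.
SE(Ŷ) = √(4.8427769 × 10^7) = 6959.

6959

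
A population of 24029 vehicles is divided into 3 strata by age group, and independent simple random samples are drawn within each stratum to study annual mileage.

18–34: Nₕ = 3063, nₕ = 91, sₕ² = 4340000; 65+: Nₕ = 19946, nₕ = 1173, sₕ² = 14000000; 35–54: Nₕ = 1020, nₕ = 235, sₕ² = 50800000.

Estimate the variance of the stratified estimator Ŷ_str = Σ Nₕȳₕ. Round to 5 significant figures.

5.0763 × 10^12

Var(Ŷ_str) = Σₕ Nₕ²(1 − fₕ)sₕ²/nₕ.
18–34: 3063²·(1 − 91/3063)·4340000/91 = 4.3415433 × 10^11.
65+: 19946²·(1 − 1173/19946)·14000000/1173 = 4.4690943 × 10^12.
35–54: 1020²·(1 − 235/1020)·50800000/235 = 1.7308749 × 10^11.
Sum = 5.0763361 × 10^12.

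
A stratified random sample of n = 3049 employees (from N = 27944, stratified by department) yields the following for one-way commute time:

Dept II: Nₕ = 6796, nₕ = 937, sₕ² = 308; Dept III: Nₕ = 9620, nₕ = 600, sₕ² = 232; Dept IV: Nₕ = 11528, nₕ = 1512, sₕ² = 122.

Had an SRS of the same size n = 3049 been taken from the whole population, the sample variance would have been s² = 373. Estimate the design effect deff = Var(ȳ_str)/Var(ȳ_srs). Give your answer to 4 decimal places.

Var(ȳ_str) = Σ Wₕ²(1−fₕ)sₕ²/nₕ with Wₕ = Nₕ/27944:
  Dept II: (6796/27944)²·(1−937/6796)·308/937 = 0.016761422
  Dept III: (9620/27944)²·(1−600/9620)·232/600 = 0.04296761
  Dept IV: (11528/27944)²·(1−1512/11528)·122/1512 = 0.011931064
  → Var(ȳ_str) = 0.071660096.
Var(ȳ_srs) = (1 − 3049/27944)·373/3049 = 0.10898707.
deff = 0.071660096 / 0.10898707 = 0.6575.

0.6575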